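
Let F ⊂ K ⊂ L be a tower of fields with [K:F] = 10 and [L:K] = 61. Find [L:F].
[L:F] = 610

The tower law says that for any tower of field extensions F ⊂ K ⊂ L with finite degrees, [L:F] = [L:K] · [K:F]. Here this gives [L:F] = 61 · 10 = 610.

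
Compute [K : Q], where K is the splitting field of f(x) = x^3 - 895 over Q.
[K : Q] = 6

The roots of x^3 - 895 are ∛895, ω∛895, ω^2∛895 where ω = e^(2πi/3) is a primitive cube root of unity, so K = Q(∛895, ω). Now [Q(∛895):Q] = 3 (since 895 is not a perfect cube, x^3 - 895 is irreducible) and [Q(ω):Q] = 2. Both 2 and 3 divide [K:Q], and [K:Q] ≤ 3·2 = 6, so [K:Q] = 6. (Equivalently: Q(∛895) ⊂ R but ω ∉ R, so [K : Q(∛895)] = 2.)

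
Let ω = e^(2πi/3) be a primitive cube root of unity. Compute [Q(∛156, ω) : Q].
[Q(∛156, ω) : Q] = 6

[Q(∛156):Q] = 3 (min poly x^3 - 156, irreducible since 156 is not a perfect cube). [Q(ω):Q] = 2 (min poly x^2 + x + 1). Since Q(∛156) ⊂ R and ω ∉ R, we have ω ∉ Q(∛156), so x^2 + x + 1 remains irreducible over Q(∛156) and [Q(∛156, ω) : Q(∛156)] = 2. By the tower law, [Q(∛156, ω) : Q] = 3 · 2 = 6. (In fact Q(∛156, ω) is the splitting field of x^3 - 156 over Q.)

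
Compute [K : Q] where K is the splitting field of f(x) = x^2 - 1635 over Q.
[K : Q] = 2

f(x) = x^2 - 1635 factors as (x - √1635)(x + √1635). The splitting field is K = Q(√1635). Since 1635 is squarefree and > 1, it is not a perfect square, so x^2 - 1635 is irreducible over Q and [Q(√1635) : Q] = 2. Hence [K : Q] = 2.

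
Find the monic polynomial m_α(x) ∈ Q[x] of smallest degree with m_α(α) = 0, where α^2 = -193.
m_α(x) = x^2 + 193

α satisfies α^2 + 193 = 0, so x^2 + 193 annihilates α. Since d = -193 is squarefree and ≠ 1, it is not a perfect square in Q, so x^2 + 193 has no rational root and is therefore irreducible over Q (a degree-2 polynomial over a field is irreducible iff it has no root). Hence m_α(x) = x^2 + 193.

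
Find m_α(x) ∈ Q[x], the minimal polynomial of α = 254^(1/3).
m_α(x) = x^3 - 254

α satisfies α^3 = 254, so x^3 - 254 annihilates α. By the rational root test, a rational root p/q (in lowest terms) of x^3 - 254 would satisfy p^3 = 254 q^3, forcing q = 1 and p^3 = 254; but 254 is not a perfect cube, contradiction. A monic cubic over Q with no rational root is irreducible (any nontrivial factorization would include a linear factor). Hence x^3 - 254 is the minimal polynomial of α, and in particular [Q(α):Q] = 3.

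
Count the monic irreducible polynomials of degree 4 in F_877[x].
There are 147889662378 monic irreducible polynomials of degree 4 over F_877

Each element of F_{877^4} that lies in no proper subfield is a root of exactly one monic irreducible of degree 4 over F_877, and each such polynomial has 4 distinct roots in F_{877^4}. By Möbius inversion the count is N_877(4) = (1/4) Σ_{d|4} μ(4/d) · 877^d = (1/4)(μ(4)·877^1 + μ(2)·877^2 + μ(1)·877^4) = 591558649512/4 = 147889662378.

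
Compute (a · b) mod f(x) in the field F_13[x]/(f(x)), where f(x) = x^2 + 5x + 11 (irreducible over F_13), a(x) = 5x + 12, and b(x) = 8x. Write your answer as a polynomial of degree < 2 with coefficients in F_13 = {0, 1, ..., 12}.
a · b ≡ 2 (mod f(x))

Multiply in F_13[x]: a(x)·b(x) = (5x + 12)·(8x) = x^2 + 5x. This has degree ≥ 2, so divide by f(x) over F_13: x^2 + 5x = (1)·(x^2 + 5x + 11) + (2). Hence a·b ≡ 2 (mod f). (F_13[x]/(f) is a field with 13^2 = 169 elements since f is irreducible of degree 2.)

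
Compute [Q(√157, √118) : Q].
[Q(√157, √118) : Q] = 4

[Q(√157):Q] = 2 (min poly x^2 - 157, irreducible since 157 is squarefree > 1). For the top step, suppose √118 ∈ Q(√157), say √118 = c + d√157 with c, d ∈ Q. Squaring: 118 = c^2 + 157d^2 + 2cd√157. Since √157 ∉ Q this forces 2cd = 0. If d = 0 then √118 = c ∈ Q, contradicting 118 squarefree > 1. If c = 0 then 118 = 157d^2, so 157·118 = (157d)^2 is a perfect square in Q — but 157·118 = 18526 is not a perfect square (since 157 and 118 are distinct squarefree integers). Contradiction. Hence √118 ∉ Q(√157), so x^2 - 118 stays irreducible over Q(√157) and [Q(√157, √118) : Q(√157)] = 2. By the tower law, [Q(√157, √118) : Q] = 2 · 2 = 4.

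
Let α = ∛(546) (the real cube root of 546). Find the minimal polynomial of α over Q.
m_α(x) = x^3 - 546

α satisfies α^3 = 546, so x^3 - 546 annihilates α. By the rational root test, a rational root p/q (in lowest terms) of x^3 - 546 would satisfy p^3 = 546 q^3, forcing q = 1 and p^3 = 546; but 546 is not a perfect cube, contradiction. A monic cubic over Q with no rational root is irreducible (any nontrivial factorization would include a linear factor). Hence x^3 - 546 is the minimal polynomial of α, and in particular [Q(α):Q] = 3.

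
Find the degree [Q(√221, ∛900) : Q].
[Q(√221, ∛900) : Q] = 6

Let L = Q(√221, ∛900). Since Q(√221) ⊂ L and [Q(√221):Q] = 2, the tower law gives 2 | [L:Q]. Likewise Q(∛900) ⊂ L with [Q(∛900):Q] = 3 (because 900 is not a perfect cube), so 3 | [L:Q]. As gcd(2,3) = 1, [L:Q] is divisible by 6. Conversely L is generated over Q by √221 and ∛900, so [L:Q] ≤ 2·3 = 6. Therefore [Q(√221, ∛900) : Q] = 6.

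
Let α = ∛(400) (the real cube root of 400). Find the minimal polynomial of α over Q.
m_α(x) = x^3 - 400

α satisfies α^3 = 400, so x^3 - 400 annihilates α. By the rational root test, a rational root p/q (in lowest terms) of x^3 - 400 would satisfy p^3 = 400 q^3, forcing q = 1 and p^3 = 400; but 400 is not a perfect cube, contradiction. A monic cubic over Q with no rational root is irreducible (any nontrivial factorization would include a linear factor). Hence x^3 - 400 is the minimal polynomial of α, and in particular [Q(α):Q] = 3.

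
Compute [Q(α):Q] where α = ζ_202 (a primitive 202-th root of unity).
[Q(α):Q] = 100

The minimal polynomial of ζ_202 over Q is the 202-th cyclotomic polynomial Φ_202(x), which is irreducible over Q and has degree φ(202) = 100. Hence [Q(α):Q] = φ(202) = 100.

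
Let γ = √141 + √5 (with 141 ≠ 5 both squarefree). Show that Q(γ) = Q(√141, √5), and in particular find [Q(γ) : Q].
[Q(γ) : Q] = 4 (equivalently, Q(γ) = Q(√141, √5))

Obviously Q(γ) ⊆ Q(√141, √5), and [Q(√141, √5):Q] = 4 (since 141, 5 are distinct squarefree integers > 1 with 705 not a perfect square). To show equality we compute the minimal polynomial of γ. From γ = √141 + √5: γ^2 = 141 + 2√(705) + 5 = 146 + 2√(705), so γ^2 - 146 = 2√(705); squaring, (γ^2 - 146)^2 = 4·705, i.e. γ^4 - 292γ^2 + 21316 - 2820 = 0, i.e. γ^4 - 292γ^2 + 18496 = 0. So γ is a root of x^4 - 292x^2 + 18496. This polynomial is irreducible over Q: it has no rational root (each ±√141 ± √5 is irrational), and any factorization into two quadratics over Q would force √(705) ∈ Q (pairing opposite roots) or √141, √5 ∈ Q (other pairings), all impossible. Hence [Q(γ):Q] = 4 = [Q(√141, √5):Q], so Q(γ) = Q(√141, √5).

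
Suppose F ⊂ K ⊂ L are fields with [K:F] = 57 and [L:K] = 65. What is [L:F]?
[L:F] = 3705

The tower law says that for any tower of field extensions F ⊂ K ⊂ L with finite degrees, [L:F] = [L:K] · [K:F]. Here this gives [L:F] = 65 · 57 = 3705.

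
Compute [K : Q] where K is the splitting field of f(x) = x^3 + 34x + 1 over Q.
[K : Q] = 6

By the rational root test, any rational root of the monic integer polynomial f(x) = x^3 + 34x + 1 must be an integer dividing the constant term 1, i.e. one of ±{1}. Evaluating: f(1) = 36, f(-1) = -34; none is 0, so f has no rational root and is therefore irreducible over Q (a cubic with no linear factor over a field is irreducible). For an irreducible cubic, the Galois group is A_3 or S_3 according as the discriminant disc(f) = -4a^3 - 27b^2 = -4·(34)^3 - 27·(1)^2 = -157243 is or is not a square in Q. Here disc(f) = -157243 is not a perfect square in Q, so the Galois group of f over Q is not contained in A_3 and must be all of S_3. The splitting field has degree |S_3| = 6 over Q, so [K : Q] = 6.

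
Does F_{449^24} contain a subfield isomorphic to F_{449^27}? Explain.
No: F_{449^27} is not a subfield of F_{449^24}

F_{p^m} embeds in F_{p^n} iff m | n. Here 27 ∤ 24 (since 24 = 0·27 + 24 with remainder 24 ≠ 0), so F_{449^27} is not a subfield of F_{449^24}. Equivalently: if it were, the tower law would give 27 = [F_{449^27}:F_449] dividing [F_{449^24}:F_449] = 24, contradiction.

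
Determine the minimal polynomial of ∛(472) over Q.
m_α(x) = x^3 - 472

α satisfies α^3 = 472, so x^3 - 472 annihilates α. By the rational root test, a rational root p/q (in lowest terms) of x^3 - 472 would satisfy p^3 = 472 q^3, forcing q = 1 and p^3 = 472; but 472 is not a perfect cube, contradiction. A monic cubic over Q with no rational root is irreducible (any nontrivial factorization would include a linear factor). Hence x^3 - 472 is the minimal polynomial of α, and in particular [Q(α):Q] = 3.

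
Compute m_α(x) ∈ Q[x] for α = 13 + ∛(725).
m_α(x) = x^3 - 39x^2 + 507x - 2922

Set β = α - 13 = ∛(725), so β^3 = 725. Then (α - 13)^3 - 725 = 0, i.e. α is a root of g(x) = (x - 13)^3 - 725 = x^3 - 39x^2 + 507x - 2922. Since g(x) = h(x - 13) where h(x) = x^3 - 725, and h is irreducible over Q (because 725 is not a perfect cube, so h has no rational root, and a monic cubic with no rational root is irreducible), g is also irreducible (irreducibility is preserved under the substitution x → x - 13). Hence m_α(x) = x^3 - 39x^2 + 507x - 2922.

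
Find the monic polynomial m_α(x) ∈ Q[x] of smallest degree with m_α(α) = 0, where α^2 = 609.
m_α(x) = x^2 - 609

α satisfies α^2 - 609 = 0, so x^2 - 609 annihilates α. Since d = 609 is squarefree and ≠ 1, it is not a perfect square in Q, so x^2 - 609 has no rational root and is therefore irreducible over Q (a degree-2 polynomial over a field is irreducible iff it has no root). Hence m_α(x) = x^2 - 609.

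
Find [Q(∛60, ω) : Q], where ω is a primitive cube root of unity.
[Q(∛60, ω) : Q] = 6

[Q(∛60):Q] = 3 (min poly x^3 - 60, irreducible since 60 is not a perfect cube). [Q(ω):Q] = 2 (min poly x^2 + x + 1). Since Q(∛60) ⊂ R and ω ∉ R, we have ω ∉ Q(∛60), so x^2 + x + 1 remains irreducible over Q(∛60) and [Q(∛60, ω) : Q(∛60)] = 2. By the tower law, [Q(∛60, ω) : Q] = 3 · 2 = 6. (In fact Q(∛60, ω) is the splitting field of x^3 - 60 over Q.)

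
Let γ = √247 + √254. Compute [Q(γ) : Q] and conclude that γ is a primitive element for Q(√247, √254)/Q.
[Q(γ) : Q] = 4 (equivalently, Q(γ) = Q(√247, √254))

Obviously Q(γ) ⊆ Q(√247, √254), and [Q(√247, √254):Q] = 4 (since 247, 254 are distinct squarefree integers > 1 with 62738 not a perfect square). To show equality we compute the minimal polynomial of γ. From γ = √247 + √254: γ^2 = 247 + 2√(62738) + 254 = 501 + 2√(62738), so γ^2 - 501 = 2√(62738); squaring, (γ^2 - 501)^2 = 4·62738, i.e. γ^4 - 1002γ^2 + 251001 - 250952 = 0, i.e. γ^4 - 1002γ^2 + 49 = 0. So γ is a root of x^4 - 1002x^2 + 49. This polynomial is irreducible over Q: it has no rational root (each ±√247 ± √254 is irrational), and any factorization into two quadratics over Q would force √(62738) ∈ Q (pairing opposite roots) or √247, √254 ∈ Q (other pairings), all impossible. Hence [Q(γ):Q] = 4 = [Q(√247, √254):Q], so Q(γ) = Q(√247, √254).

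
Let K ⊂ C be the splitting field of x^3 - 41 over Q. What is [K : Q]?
[K : Q] = 6

The roots of x^3 - 41 are ∛41, ω∛41, ω^2∛41 where ω = e^(2πi/3) is a primitive cube root of unity, so K = Q(∛41, ω). Now [Q(∛41):Q] = 3 (since 41 is not a perfect cube, x^3 - 41 is irreducible) and [Q(ω):Q] = 2. Both 2 and 3 divide [K:Q], and [K:Q] ≤ 3·2 = 6, so [K:Q] = 6. (Equivalently: Q(∛41) ⊂ R but ω ∉ R, so [K : Q(∛41)] = 2.)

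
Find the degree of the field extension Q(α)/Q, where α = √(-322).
[Q(α):Q] = 2

[Q(α):Q] equals the degree of the minimal polynomial of α. Here α^2 = -322 and x^2 + 322 is irreducible (d = -322 is squarefree, ≠ 1, hence not a square), so deg(m_α) = 2. Thus [Q(α):Q] = 2.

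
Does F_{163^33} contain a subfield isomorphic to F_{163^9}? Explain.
No: F_{163^9} is not a subfield of F_{163^33}

F_{p^m} embeds in F_{p^n} iff m | n. Here 9 ∤ 33 (since 33 = 3·9 + 6 with remainder 6 ≠ 0), so F_{163^9} is not a subfield of F_{163^33}. Equivalently: if it were, the tower law would give 9 = [F_{163^9}:F_163] dividing [F_{163^33}:F_163] = 33, contradiction.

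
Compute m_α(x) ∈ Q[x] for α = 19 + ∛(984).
m_α(x) = x^3 - 57x^2 + 1083x - 7843

Set β = α - 19 = ∛(984), so β^3 = 984. Then (α - 19)^3 - 984 = 0, i.e. α is a root of g(x) = (x - 19)^3 - 984 = x^3 - 57x^2 + 1083x - 7843. Since g(x) = h(x - 19) where h(x) = x^3 - 984, and h is irreducible over Q (because 984 is not a perfect cube, so h has no rational root, and a monic cubic with no rational root is irreducible), g is also irreducible (irreducibility is preserved under the substitution x → x - 19). Hence m_α(x) = x^3 - 57x^2 + 1083x - 7843.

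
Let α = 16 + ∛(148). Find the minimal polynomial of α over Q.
m_α(x) = x^3 - 48x^2 + 768x - 4244

Set β = α - 16 = ∛(148), so β^3 = 148. Then (α - 16)^3 - 148 = 0, i.e. α is a root of g(x) = (x - 16)^3 - 148 = x^3 - 48x^2 + 768x - 4244. Since g(x) = h(x - 16) where h(x) = x^3 - 148, and h is irreducible over Q (because 148 is not a perfect cube, so h has no rational root, and a monic cubic with no rational root is irreducible), g is also irreducible (irreducibility is preserved under the substitution x → x - 16). Hence m_α(x) = x^3 - 48x^2 + 768x - 4244.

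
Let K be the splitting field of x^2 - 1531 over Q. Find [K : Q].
[K : Q] = 2

f(x) = x^2 - 1531 factors as (x - √1531)(x + √1531). The splitting field is K = Q(√1531). Since 1531 is squarefree and > 1, it is not a perfect square, so x^2 - 1531 is irreducible over Q and [Q(√1531) : Q] = 2. Hence [K : Q] = 2.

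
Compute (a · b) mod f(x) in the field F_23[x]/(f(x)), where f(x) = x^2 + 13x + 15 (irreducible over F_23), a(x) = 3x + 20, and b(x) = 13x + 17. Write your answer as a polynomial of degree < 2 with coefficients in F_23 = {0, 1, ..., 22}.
a · b ≡ 11x + 8 (mod f(x))

Multiply in F_23[x]: a(x)·b(x) = (3x + 20)·(13x + 17) = 16x^2 + 12x + 18. This has degree ≥ 2, so divide by f(x) over F_23: 16x^2 + 12x + 18 = (16)·(x^2 + 13x + 15) + (11x + 8). Hence a·b ≡ 11x + 8 (mod f). (F_23[x]/(f) is a field with 23^2 = 529 elements since f is irreducible of degree 2.)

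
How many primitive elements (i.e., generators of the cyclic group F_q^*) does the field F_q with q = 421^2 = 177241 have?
There are φ(177240) = 40320 primitive elements

F_q^* is cyclic of order q - 1 = 177240. A cyclic group of order m has exactly φ(m) generators. Here m = 177240 = 2^3 · 3 · 5 · 7 · 211, so the number of primitive elements is φ(177240) = 40320.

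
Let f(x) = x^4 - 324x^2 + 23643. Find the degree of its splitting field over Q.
[K : Q] = 4

Solving the quadratic in x^2: x^2 = (324 ± √(324^2 - 4·23643))/2 = (324 ± √10404)/2 = (324 ± 102)/2, giving x^2 = 213 or x^2 = 111. So f(x) = (x^2 - 213)(x^2 - 111) and the roots of f are ±√213, ±√111. Hence the splitting field is K = Q(√213, √111). Since 213 and 111 are distinct squarefree integers > 1, their product 23643 is not a perfect square, so √111 ∉ Q(√213). By the tower law [K:Q] = [Q(√213,√111):Q(√213)] · [Q(√213):Q] = 2 · 2 = 4.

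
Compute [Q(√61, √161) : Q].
[Q(√61, √161) : Q] = 4

[Q(√61):Q] = 2 (min poly x^2 - 61, irreducible since 61 is squarefree > 1). For the top step, suppose √161 ∈ Q(√61), say √161 = c + d√61 with c, d ∈ Q. Squaring: 161 = c^2 + 61d^2 + 2cd√61. Since √61 ∉ Q this forces 2cd = 0. If d = 0 then √161 = c ∈ Q, contradicting 161 squarefree > 1. If c = 0 then 161 = 61d^2, so 61·161 = (61d)^2 is a perfect square in Q — but 61·161 = 9821 is not a perfect square (since 61 and 161 are distinct squarefree integers). Contradiction. Hence √161 ∉ Q(√61), so x^2 - 161 stays irreducible over Q(√61) and [Q(√61, √161) : Q(√61)] = 2. By the tower law, [Q(√61, √161) : Q] = 2 · 2 = 4.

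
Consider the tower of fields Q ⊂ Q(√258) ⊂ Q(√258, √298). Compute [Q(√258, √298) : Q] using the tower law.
[Q(√258, √298) : Q] = 4

[Q(√258):Q] = 2 (min poly x^2 - 258, irreducible since 258 is squarefree > 1). For the top step, suppose √298 ∈ Q(√258), say √298 = c + d√258 with c, d ∈ Q. Squaring: 298 = c^2 + 258d^2 + 2cd√258. Since √258 ∉ Q this forces 2cd = 0. If d = 0 then √298 = c ∈ Q, contradicting 298 squarefree > 1. If c = 0 then 298 = 258d^2, so 258·298 = (258d)^2 is a perfect square in Q — but 258·298 = 76884 is not a perfect square (since 258 and 298 are distinct squarefree integers). Contradiction. Hence √298 ∉ Q(√258), so x^2 - 298 stays irreducible over Q(√258) and [Q(√258, √298) : Q(√258)] = 2. By the tower law, [Q(√258, √298) : Q] = 2 · 2 = 4.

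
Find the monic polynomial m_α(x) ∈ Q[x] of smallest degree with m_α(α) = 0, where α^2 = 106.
m_α(x) = x^2 - 106

α satisfies α^2 - 106 = 0, so x^2 - 106 annihilates α. Since d = 106 is squarefree and ≠ 1, it is not a perfect square in Q, so x^2 - 106 has no rational root and is therefore irreducible over Q (a degree-2 polynomial over a field is irreducible iff it has no root). Hence m_α(x) = x^2 - 106.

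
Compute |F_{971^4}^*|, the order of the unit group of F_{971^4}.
|F_{971^4}^*| = 888949151280

F_{971^4} has 971^4 = 888949151281 elements; its multiplicative group consists of all nonzero elements, so |F_{971^4}^*| = 888949151281 - 1 = 888949151280. (It is cyclic since any finite subgroup of the multiplicative group of a field is cyclic.)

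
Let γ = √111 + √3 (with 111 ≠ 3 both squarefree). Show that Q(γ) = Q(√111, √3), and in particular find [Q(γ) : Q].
[Q(γ) : Q] = 4 (equivalently, Q(γ) = Q(√111, √3))

Obviously Q(γ) ⊆ Q(√111, √3), and [Q(√111, √3):Q] = 4 (since 111, 3 are distinct squarefree integers > 1 with 333 not a perfect square). To show equality we compute the minimal polynomial of γ. From γ = √111 + √3: γ^2 = 111 + 2√(333) + 3 = 114 + 2√(333), so γ^2 - 114 = 2√(333); squaring, (γ^2 - 114)^2 = 4·333, i.e. γ^4 - 228γ^2 + 12996 - 1332 = 0, i.e. γ^4 - 228γ^2 + 11664 = 0. So γ is a root of x^4 - 228x^2 + 11664. This polynomial is irreducible over Q: it has no rational root (each ±√111 ± √3 is irrational), and any factorization into two quadratics over Q would force √(333) ∈ Q (pairing opposite roots) or √111, √3 ∈ Q (other pairings), all impossible. Hence [Q(γ):Q] = 4 = [Q(√111, √3):Q], so Q(γ) = Q(√111, √3).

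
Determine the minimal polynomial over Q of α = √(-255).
m_α(x) = x^2 + 255

α satisfies α^2 + 255 = 0, so x^2 + 255 annihilates α. Since d = -255 is squarefree and ≠ 1, it is not a perfect square in Q, so x^2 + 255 has no rational root and is therefore irreducible over Q (a degree-2 polynomial over a field is irreducible iff it has no root). Hence m_α(x) = x^2 + 255.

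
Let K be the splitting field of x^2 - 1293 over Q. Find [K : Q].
[K : Q] = 2

f(x) = x^2 - 1293 factors as (x - √1293)(x + √1293). The splitting field is K = Q(√1293). Since 1293 is squarefree and > 1, it is not a perfect square, so x^2 - 1293 is irreducible over Q and [Q(√1293) : Q] = 2. Hence [K : Q] = 2.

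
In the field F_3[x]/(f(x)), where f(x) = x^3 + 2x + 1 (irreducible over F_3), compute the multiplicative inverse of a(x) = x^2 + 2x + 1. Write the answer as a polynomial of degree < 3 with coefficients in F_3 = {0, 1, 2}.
a(x)^(-1) ≡ 2x^2 + 2 (mod f(x))

Since f is irreducible over F_3, F_3[x]/(f) is a field and a(x) ≠ 0 has an inverse. Apply the extended Euclidean algorithm to f(x) and a(x) in F_3[x]: f(x) = (x + 1)·a(x) + (2x);  a(x) = (2x + 1)·(2x) + (1). The last nonzero remainder is the constant 1 = gcd(f, a) in F_3. Back-substituting through the division chain expresses 1 = s(x)·a(x) + t(x)·f(x) with s(x) ≡ 2x^2 + 2 (mod f), so a(x)^(-1) ≡ s(x) = 2x^2 + 2 (mod f). Check: (x^2 + 2x + 1)·(2x^2 + 2) = 2x^4 + x^3 + x^2 + x + 2 ≡ 1 (mod x^3 + 2x + 1).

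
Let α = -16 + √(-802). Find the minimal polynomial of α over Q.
m_α(x) = x^2 + 32x + 1058

From α + 16 = √(-802), squaring gives (α + 16)^2 = -802, i.e. α^2 + 32α + 256 = -802, so α^2 + 32α + 1058 = 0. The discriminant of x^2 + 32x + 1058 is (32)^2 - 4·(1058) = 1024 - 4232 = -3208, and 4·(-802) is not a perfect square in Q since -802 is squarefree and ≠ 1. Hence x^2 + 32x + 1058 is irreducible over Q and is the minimal polynomial of α.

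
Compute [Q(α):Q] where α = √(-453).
[Q(α):Q] = 2

[Q(α):Q] equals the degree of the minimal polynomial of α. Here α^2 = -453 and x^2 + 453 is irreducible (d = -453 is squarefree, ≠ 1, hence not a square), so deg(m_α) = 2. Thus [Q(α):Q] = 2.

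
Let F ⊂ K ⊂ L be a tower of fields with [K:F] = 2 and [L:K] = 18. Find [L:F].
[L:F] = 36

The tower law says that for any tower of field extensions F ⊂ K ⊂ L with finite degrees, [L:F] = [L:K] · [K:F]. Here this gives [L:F] = 18 · 2 = 36.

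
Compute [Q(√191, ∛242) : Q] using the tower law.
[Q(√191, ∛242) : Q] = 6

Let L = Q(√191, ∛242). Since Q(√191) ⊂ L and [Q(√191):Q] = 2, the tower law gives 2 | [L:Q]. Likewise Q(∛242) ⊂ L with [Q(∛242):Q] = 3 (because 242 is not a perfect cube), so 3 | [L:Q]. As gcd(2,3) = 1, [L:Q] is divisible by 6. Conversely L is generated over Q by √191 and ∛242, so [L:Q] ≤ 2·3 = 6. Therefore [Q(√191, ∛242) : Q] = 6.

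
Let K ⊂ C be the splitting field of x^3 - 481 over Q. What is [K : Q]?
[K : Q] = 6

The roots of x^3 - 481 are ∛481, ω∛481, ω^2∛481 where ω = e^(2πi/3) is a primitive cube root of unity, so K = Q(∛481, ω). Now [Q(∛481):Q] = 3 (since 481 is not a perfect cube, x^3 - 481 is irreducible) and [Q(ω):Q] = 2. Both 2 and 3 divide [K:Q], and [K:Q] ≤ 3·2 = 6, so [K:Q] = 6. (Equivalently: Q(∛481) ⊂ R but ω ∉ R, so [K : Q(∛481)] = 2.)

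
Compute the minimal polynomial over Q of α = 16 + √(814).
m_α(x) = x^2 - 32x - 558

From α - 16 = √(814), squaring gives (α - 16)^2 = 814, i.e. α^2 - 32α + 256 = 814, so α^2 - 32α - 558 = 0. The discriminant of x^2 - 32x - 558 is (-32)^2 - 4·(-558) = 1024 + 2232 = 3256, and 4·(814) is not a perfect square in Q since 814 is squarefree and ≠ 1. Hence x^2 - 32x - 558 is irreducible over Q and is the minimal polynomial of α.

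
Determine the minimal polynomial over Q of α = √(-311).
m_α(x) = x^2 + 311

α satisfies α^2 + 311 = 0, so x^2 + 311 annihilates α. Since d = -311 is squarefree and ≠ 1, it is not a perfect square in Q, so x^2 + 311 has no rational root and is therefore irreducible over Q (a degree-2 polynomial over a field is irreducible iff it has no root). Hence m_α(x) = x^2 + 311.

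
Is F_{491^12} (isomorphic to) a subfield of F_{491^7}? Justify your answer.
No: F_{491^12} is not a subfield of F_{491^7}

F_{p^m} embeds in F_{p^n} iff m | n. Here 12 ∤ 7 (since 7 = 0·12 + 7 with remainder 7 ≠ 0), so F_{491^12} is not a subfield of F_{491^7}. Equivalently: if it were, the tower law would give 12 = [F_{491^12}:F_491] dividing [F_{491^7}:F_491] = 7, contradiction.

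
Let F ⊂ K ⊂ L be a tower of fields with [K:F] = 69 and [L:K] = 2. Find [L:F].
[L:F] = 138

The tower law says that for any tower of field extensions F ⊂ K ⊂ L with finite degrees, [L:F] = [L:K] · [K:F]. Here this gives [L:F] = 2 · 69 = 138.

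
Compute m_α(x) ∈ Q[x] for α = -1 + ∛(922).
m_α(x) = x^3 + 3x^2 + 3x - 921

Set β = α + 1 = ∛(922), so β^3 = 922. Then (α + 1)^3 - 922 = 0, i.e. α is a root of g(x) = (x + 1)^3 - 922 = x^3 + 3x^2 + 3x - 921. Since g(x) = h(x + 1) where h(x) = x^3 - 922, and h is irreducible over Q (because 922 is not a perfect cube, so h has no rational root, and a monic cubic with no rational root is irreducible), g is also irreducible (irreducibility is preserved under the substitution x → x + 1). Hence m_α(x) = x^3 + 3x^2 + 3x - 921.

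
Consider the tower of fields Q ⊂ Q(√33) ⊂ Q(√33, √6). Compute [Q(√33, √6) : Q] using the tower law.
[Q(√33, √6) : Q] = 4

[Q(√33):Q] = 2 (min poly x^2 - 33, irreducible since 33 is squarefree > 1). For the top step, suppose √6 ∈ Q(√33), say √6 = c + d√33 with c, d ∈ Q. Squaring: 6 = c^2 + 33d^2 + 2cd√33. Since √33 ∉ Q this forces 2cd = 0. If d = 0 then √6 = c ∈ Q, contradicting 6 squarefree > 1. If c = 0 then 6 = 33d^2, so 33·6 = (33d)^2 is a perfect square in Q — but 33·6 = 198 is not a perfect square (since 33 and 6 are distinct squarefree integers). Contradiction. Hence √6 ∉ Q(√33), so x^2 - 6 stays irreducible over Q(√33) and [Q(√33, √6) : Q(√33)] = 2. By the tower law, [Q(√33, √6) : Q] = 2 · 2 = 4.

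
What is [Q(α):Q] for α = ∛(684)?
[Q(α):Q] = 3

The minimal polynomial of α is x^3 - 684, irreducible over Q since 684 is not a perfect cube (so x^3 - 684 has no rational root). Hence [Q(α):Q] = deg(m_α) = 3.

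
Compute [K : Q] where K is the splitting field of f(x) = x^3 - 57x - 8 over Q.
[K : Q] = 6

By the rational root test, any rational root of the monic integer polynomial f(x) = x^3 - 57x - 8 must be an integer dividing the constant term -8, i.e. one of ±{1, 2, 4, 8}. Evaluating: f(1) = -64, f(-1) = 48, f(2) = -114, f(-2) = 98, f(4) = -172, f(-4) = 156, f(8) = 48, f(-8) = -64; none is 0, so f has no rational root and is therefore irreducible over Q (a cubic with no linear factor over a field is irreducible). For an irreducible cubic, the Galois group is A_3 or S_3 according as the discriminant disc(f) = -4a^3 - 27b^2 = -4·(-57)^3 - 27·(-8)^2 = 739044 is or is not a square in Q. Here disc(f) = 739044 is not a perfect square in Q, so the Galois group of f over Q is not contained in A_3 and must be all of S_3. The splitting field has degree |S_3| = 6 over Q, so [K : Q] = 6.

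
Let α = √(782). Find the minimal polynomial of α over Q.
m_α(x) = x^2 - 782

α satisfies α^2 - 782 = 0, so x^2 - 782 annihilates α. Since d = 782 is squarefree and ≠ 1, it is not a perfect square in Q, so x^2 - 782 has no rational root and is therefore irreducible over Q (a degree-2 polynomial over a field is irreducible iff it has no root). Hence m_α(x) = x^2 - 782.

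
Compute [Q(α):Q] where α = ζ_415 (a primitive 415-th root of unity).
[Q(α):Q] = 328

The minimal polynomial of ζ_415 over Q is the 415-th cyclotomic polynomial Φ_415(x), which is irreducible over Q and has degree φ(415) = 328. Hence [Q(α):Q] = φ(415) = 328.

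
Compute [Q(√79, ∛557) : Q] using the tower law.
[Q(√79, ∛557) : Q] = 6

Let L = Q(√79, ∛557). Since Q(√79) ⊂ L and [Q(√79):Q] = 2, the tower law gives 2 | [L:Q]. Likewise Q(∛557) ⊂ L with [Q(∛557):Q] = 3 (because 557 is not a perfect cube), so 3 | [L:Q]. As gcd(2,3) = 1, [L:Q] is divisible by 6. Conversely L is generated over Q by √79 and ∛557, so [L:Q] ≤ 2·3 = 6. Therefore [Q(√79, ∛557) : Q] = 6.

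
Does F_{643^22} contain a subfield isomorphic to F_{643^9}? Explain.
No: F_{643^9} is not a subfield of F_{643^22}

F_{p^m} embeds in F_{p^n} iff m | n. Here 9 ∤ 22 (since 22 = 2·9 + 4 with remainder 4 ≠ 0), so F_{643^9} is not a subfield of F_{643^22}. Equivalently: if it were, the tower law would give 9 = [F_{643^9}:F_643] dividing [F_{643^22}:F_643] = 22, contradiction.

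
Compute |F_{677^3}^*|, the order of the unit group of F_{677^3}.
|F_{677^3}^*| = 310288732

F_{677^3} has 677^3 = 310288733 elements; its multiplicative group consists of all nonzero elements, so |F_{677^3}^*| = 310288733 - 1 = 310288732. (It is cyclic since any finite subgroup of the multiplicative group of a field is cyclic.)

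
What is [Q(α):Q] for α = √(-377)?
[Q(α):Q] = 2

[Q(α):Q] equals the degree of the minimal polynomial of α. Here α^2 = -377 and x^2 + 377 is irreducible (d = -377 is squarefree, ≠ 1, hence not a square), so deg(m_α) = 2. Thus [Q(α):Q] = 2.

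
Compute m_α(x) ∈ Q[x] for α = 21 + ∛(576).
m_α(x) = x^3 - 63x^2 + 1323x - 9837

Set β = α - 21 = ∛(576), so β^3 = 576. Then (α - 21)^3 - 576 = 0, i.e. α is a root of g(x) = (x - 21)^3 - 576 = x^3 - 63x^2 + 1323x - 9837. Since g(x) = h(x - 21) where h(x) = x^3 - 576, and h is irreducible over Q (because 576 is not a perfect cube, so h has no rational root, and a monic cubic with no rational root is irreducible), g is also irreducible (irreducibility is preserved under the substitution x → x - 21). Hence m_α(x) = x^3 - 63x^2 + 1323x - 9837.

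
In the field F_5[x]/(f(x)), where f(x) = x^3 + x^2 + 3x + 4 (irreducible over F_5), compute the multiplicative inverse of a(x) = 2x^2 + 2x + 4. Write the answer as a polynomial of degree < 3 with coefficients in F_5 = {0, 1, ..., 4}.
a(x)^(-1) ≡ 2x^2 + 4x + 2 (mod f(x))

Since f is irreducible over F_5, F_5[x]/(f) is a field and a(x) ≠ 0 has an inverse. Apply the extended Euclidean algorithm to f(x) and a(x) in F_5[x]: f(x) = (3x)·a(x) + (x + 4);  a(x) = (2x + 4)·(x + 4) + (3). The last nonzero remainder is the constant 3 = gcd(f, a) in F_5. Back-substituting through the division chain expresses 3 = s(x)·a(x) + t(x)·f(x) with s(x) ≡ x^2 + 2x + 1 (mod f), so (x^2 + 2x + 1)·a(x) ≡ 3 (mod f). Multiplying by 3^(-1) ≡ 2 in F_5 gives a(x)^(-1) ≡ 2·(x^2 + 2x + 1) ≡ 2x^2 + 4x + 2 (mod f). Check: (2x^2 + 2x + 4)·(2x^2 + 4x + 2) = 4x^4 + 2x^3 + 3 ≡ 1 (mod x^3 + x^2 + 3x + 4).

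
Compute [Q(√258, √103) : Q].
[Q(√258, √103) : Q] = 4

[Q(√258):Q] = 2 (min poly x^2 - 258, irreducible since 258 is squarefree > 1). For the top step, suppose √103 ∈ Q(√258), say √103 = c + d√258 with c, d ∈ Q. Squaring: 103 = c^2 + 258d^2 + 2cd√258. Since √258 ∉ Q this forces 2cd = 0. If d = 0 then √103 = c ∈ Q, contradicting 103 squarefree > 1. If c = 0 then 103 = 258d^2, so 258·103 = (258d)^2 is a perfect square in Q — but 258·103 = 26574 is not a perfect square (since 258 and 103 are distinct squarefree integers). Contradiction. Hence √103 ∉ Q(√258), so x^2 - 103 stays irreducible over Q(√258) and [Q(√258, √103) : Q(√258)] = 2. By the tower law, [Q(√258, √103) : Q] = 2 · 2 = 4.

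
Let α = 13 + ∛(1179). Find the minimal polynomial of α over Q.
m_α(x) = x^3 - 39x^2 + 507x - 3376

Set β = α - 13 = ∛(1179), so β^3 = 1179. Then (α - 13)^3 - 1179 = 0, i.e. α is a root of g(x) = (x - 13)^3 - 1179 = x^3 - 39x^2 + 507x - 3376. Since g(x) = h(x - 13) where h(x) = x^3 - 1179, and h is irreducible over Q (because 1179 is not a perfect cube, so h has no rational root, and a monic cubic with no rational root is irreducible), g is also irreducible (irreducibility is preserved under the substitution x → x - 13). Hence m_α(x) = x^3 - 39x^2 + 507x - 3376.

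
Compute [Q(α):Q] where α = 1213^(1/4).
[Q(α):Q] = 4

α is a root of x^4 - 1213. By Eisenstein's criterion at the prime p = 1213 (which divides the constant term 1213 but p^2 = 1471369 does not, since 1213 is squarefree), x^4 - 1213 is irreducible over Q. Hence [Q(α):Q] = 4.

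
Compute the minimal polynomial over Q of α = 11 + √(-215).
m_α(x) = x^2 - 22x + 336

From α - 11 = √(-215), squaring gives (α - 11)^2 = -215, i.e. α^2 - 22α + 121 = -215, so α^2 - 22α + 336 = 0. The discriminant of x^2 - 22x + 336 is (-22)^2 - 4·(336) = 484 - 1344 = -860, and 4·(-215) is not a perfect square in Q since -215 is squarefree and ≠ 1. Hence x^2 - 22x + 336 is irreducible over Q and is the minimal polynomial of α.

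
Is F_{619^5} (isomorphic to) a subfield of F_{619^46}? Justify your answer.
No: F_{619^5} is not a subfield of F_{619^46}

F_{p^m} embeds in F_{p^n} iff m | n. Here 5 ∤ 46 (since 46 = 9·5 + 1 with remainder 1 ≠ 0), so F_{619^5} is not a subfield of F_{619^46}. Equivalently: if it were, the tower law would give 5 = [F_{619^5}:F_619] dividing [F_{619^46}:F_619] = 46, contradiction.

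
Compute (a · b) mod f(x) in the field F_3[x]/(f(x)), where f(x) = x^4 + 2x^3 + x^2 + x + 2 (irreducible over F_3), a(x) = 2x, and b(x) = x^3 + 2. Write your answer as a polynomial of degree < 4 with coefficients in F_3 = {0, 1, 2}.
a · b ≡ 2x^3 + x^2 + 2x + 2 (mod f(x))

Multiply in F_3[x]: a(x)·b(x) = (2x)·(x^3 + 2) = 2x^4 + x. This has degree ≥ 4, so divide by f(x) over F_3: 2x^4 + x = (2)·(x^4 + 2x^3 + x^2 + x + 2) + (2x^3 + x^2 + 2x + 2). Hence a·b ≡ 2x^3 + x^2 + 2x + 2 (mod f). (F_3[x]/(f) is a field with 3^4 = 81 elements since f is irreducible of degree 4.)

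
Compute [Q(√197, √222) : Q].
[Q(√197, √222) : Q] = 4

[Q(√197):Q] = 2 (min poly x^2 - 197, irreducible since 197 is squarefree > 1). For the top step, suppose √222 ∈ Q(√197), say √222 = c + d√197 with c, d ∈ Q. Squaring: 222 = c^2 + 197d^2 + 2cd√197. Since √197 ∉ Q this forces 2cd = 0. If d = 0 then √222 = c ∈ Q, contradicting 222 squarefree > 1. If c = 0 then 222 = 197d^2, so 197·222 = (197d)^2 is a perfect square in Q — but 197·222 = 43734 is not a perfect square (since 197 and 222 are distinct squarefree integers). Contradiction. Hence √222 ∉ Q(√197), so x^2 - 222 stays irreducible over Q(√197) and [Q(√197, √222) : Q(√197)] = 2. By the tower law, [Q(√197, √222) : Q] = 2 · 2 = 4.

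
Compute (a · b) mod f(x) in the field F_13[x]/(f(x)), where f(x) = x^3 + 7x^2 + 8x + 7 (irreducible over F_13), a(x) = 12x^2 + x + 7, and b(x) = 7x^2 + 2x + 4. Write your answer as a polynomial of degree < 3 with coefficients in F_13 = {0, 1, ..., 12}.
a · b ≡ 11x^2 + 12x + 1 (mod f(x))

Multiply in F_13[x]: a(x)·b(x) = (12x^2 + x + 7)·(7x^2 + 2x + 4) = 6x^4 + 5x^3 + 8x^2 + 5x + 2. This has degree ≥ 3, so divide by f(x) over F_13: 6x^4 + 5x^3 + 8x^2 + 5x + 2 = (6x + 2)·(x^3 + 7x^2 + 8x + 7) + (11x^2 + 12x + 1). Hence a·b ≡ 11x^2 + 12x + 1 (mod f). (F_13[x]/(f) is a field with 13^3 = 2197 elements since f is irreducible of degree 3.)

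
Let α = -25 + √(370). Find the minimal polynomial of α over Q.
m_α(x) = x^2 + 50x + 255

From α + 25 = √(370), squaring gives (α + 25)^2 = 370, i.e. α^2 + 50α + 625 = 370, so α^2 + 50α + 255 = 0. The discriminant of x^2 + 50x + 255 is (50)^2 - 4·(255) = 2500 - 1020 = 1480, and 4·(370) is not a perfect square in Q since 370 is squarefree and ≠ 1. Hence x^2 + 50x + 255 is irreducible over Q and is the minimal polynomial of α.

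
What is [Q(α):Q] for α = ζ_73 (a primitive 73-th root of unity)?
[Q(α):Q] = 72

The minimal polynomial of ζ_73 over Q is the 73-th cyclotomic polynomial Φ_73(x), which is irreducible over Q and has degree φ(73) = 72. Hence [Q(α):Q] = φ(73) = 72.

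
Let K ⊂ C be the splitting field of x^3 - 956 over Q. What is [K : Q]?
[K : Q] = 6

The roots of x^3 - 956 are ∛956, ω∛956, ω^2∛956 where ω = e^(2πi/3) is a primitive cube root of unity, so K = Q(∛956, ω). Now [Q(∛956):Q] = 3 (since 956 is not a perfect cube, x^3 - 956 is irreducible) and [Q(ω):Q] = 2. Both 2 and 3 divide [K:Q], and [K:Q] ≤ 3·2 = 6, so [K:Q] = 6. (Equivalently: Q(∛956) ⊂ R but ω ∉ R, so [K : Q(∛956)] = 2.)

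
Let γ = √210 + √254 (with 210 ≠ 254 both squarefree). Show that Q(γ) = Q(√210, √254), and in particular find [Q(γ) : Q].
[Q(γ) : Q] = 4 (equivalently, Q(γ) = Q(√210, √254))

Obviously Q(γ) ⊆ Q(√210, √254), and [Q(√210, √254):Q] = 4 (since 210, 254 are distinct squarefree integers > 1 with 53340 not a perfect square). To show equality we compute the minimal polynomial of γ. From γ = √210 + √254: γ^2 = 210 + 2√(53340) + 254 = 464 + 2√(53340), so γ^2 - 464 = 2√(53340); squaring, (γ^2 - 464)^2 = 4·53340, i.e. γ^4 - 928γ^2 + 215296 - 213360 = 0, i.e. γ^4 - 928γ^2 + 1936 = 0. So γ is a root of x^4 - 928x^2 + 1936. This polynomial is irreducible over Q: it has no rational root (each ±√210 ± √254 is irrational), and any factorization into two quadratics over Q would force √(53340) ∈ Q (pairing opposite roots) or √210, √254 ∈ Q (other pairings), all impossible. Hence [Q(γ):Q] = 4 = [Q(√210, √254):Q], so Q(γ) = Q(√210, √254).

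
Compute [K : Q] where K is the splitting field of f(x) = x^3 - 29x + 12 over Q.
[K : Q] = 6

By the rational root test, any rational root of the monic integer polynomial f(x) = x^3 - 29x + 12 must be an integer dividing the constant term 12, i.e. one of ±{1, 2, 3, 4, 6, 12}. Evaluating: f(1) = -16, f(-1) = 40, f(2) = -38, f(-2) = 62, f(3) = -48, f(-3) = 72, f(4) = -40, f(-4) = 64, f(6) = 54, f(-6) = -30, f(12) = 1392, f(-12) = -1368; none is 0, so f has no rational root and is therefore irreducible over Q (a cubic with no linear factor over a field is irreducible). For an irreducible cubic, the Galois group is A_3 or S_3 according as the discriminant disc(f) = -4a^3 - 27b^2 = -4·(-29)^3 - 27·(12)^2 = 93668 is or is not a square in Q. Here disc(f) = 93668 is not a perfect square in Q, so the Galois group of f over Q is not contained in A_3 and must be all of S_3. The splitting field has degree |S_3| = 6 over Q, so [K : Q] = 6.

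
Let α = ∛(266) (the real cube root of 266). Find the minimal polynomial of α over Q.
m_α(x) = x^3 - 266

α satisfies α^3 = 266, so x^3 - 266 annihilates α. By the rational root test, a rational root p/q (in lowest terms) of x^3 - 266 would satisfy p^3 = 266 q^3, forcing q = 1 and p^3 = 266; but 266 is not a perfect cube, contradiction. A monic cubic over Q with no rational root is irreducible (any nontrivial factorization would include a linear factor). Hence x^3 - 266 is the minimal polynomial of α, and in particular [Q(α):Q] = 3.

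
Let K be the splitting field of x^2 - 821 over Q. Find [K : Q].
[K : Q] = 2

f(x) = x^2 - 821 factors as (x - √821)(x + √821). The splitting field is K = Q(√821). Since 821 is squarefree and > 1, it is not a perfect square, so x^2 - 821 is irreducible over Q and [Q(√821) : Q] = 2. Hence [K : Q] = 2.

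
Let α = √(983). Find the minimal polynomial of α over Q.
m_α(x) = x^2 - 983

α satisfies α^2 - 983 = 0, so x^2 - 983 annihilates α. Since d = 983 is squarefree and ≠ 1, it is not a perfect square in Q, so x^2 - 983 has no rational root and is therefore irreducible over Q (a degree-2 polynomial over a field is irreducible iff it has no root). Hence m_α(x) = x^2 - 983.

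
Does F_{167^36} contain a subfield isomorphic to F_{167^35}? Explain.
No: F_{167^35} is not a subfield of F_{167^36}

F_{p^m} embeds in F_{p^n} iff m | n. Here 35 ∤ 36 (since 36 = 1·35 + 1 with remainder 1 ≠ 0), so F_{167^35} is not a subfield of F_{167^36}. Equivalently: if it were, the tower law would give 35 = [F_{167^35}:F_167] dividing [F_{167^36}:F_167] = 36, contradiction.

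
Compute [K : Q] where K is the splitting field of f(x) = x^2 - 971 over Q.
[K : Q] = 2

f(x) = x^2 - 971 factors as (x - √971)(x + √971). The splitting field is K = Q(√971). Since 971 is squarefree and > 1, it is not a perfect square, so x^2 - 971 is irreducible over Q and [Q(√971) : Q] = 2. Hence [K : Q] = 2.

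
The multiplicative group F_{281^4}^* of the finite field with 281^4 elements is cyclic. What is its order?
|F_{281^4}^*| = 6234839520

F_{281^4} has 281^4 = 6234839521 elements; its multiplicative group consists of all nonzero elements, so |F_{281^4}^*| = 6234839521 - 1 = 6234839520. (It is cyclic since any finite subgroup of the multiplicative group of a field is cyclic.)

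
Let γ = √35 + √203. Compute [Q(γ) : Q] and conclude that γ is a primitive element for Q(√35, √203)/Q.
[Q(γ) : Q] = 4 (equivalently, Q(γ) = Q(√35, √203))

Obviously Q(γ) ⊆ Q(√35, √203), and [Q(√35, √203):Q] = 4 (since 35, 203 are distinct squarefree integers > 1 with 7105 not a perfect square). To show equality we compute the minimal polynomial of γ. From γ = √35 + √203: γ^2 = 35 + 2√(7105) + 203 = 238 + 2√(7105), so γ^2 - 238 = 2√(7105); squaring, (γ^2 - 238)^2 = 4·7105, i.e. γ^4 - 476γ^2 + 56644 - 28420 = 0, i.e. γ^4 - 476γ^2 + 28224 = 0. So γ is a root of x^4 - 476x^2 + 28224. This polynomial is irreducible over Q: it has no rational root (each ±√35 ± √203 is irrational), and any factorization into two quadratics over Q would force √(7105) ∈ Q (pairing opposite roots) or √35, √203 ∈ Q (other pairings), all impossible. Hence [Q(γ):Q] = 4 = [Q(√35, √203):Q], so Q(γ) = Q(√35, √203).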